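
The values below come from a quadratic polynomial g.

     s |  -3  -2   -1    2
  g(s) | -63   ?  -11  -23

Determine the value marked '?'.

The 3 known points determine the degree-2 polynomial uniquely.
Write g(s) = as^2 + bs + c. Substituting each data point gives a linear system:
  9a - 3b + c = -63
  a - b + c = -11
  4a + 2b + c = -23
Solving the system yields a = -6, b = 2, c = -3.
So g(s) = -6s² + 2s - 3.
Then g(-2) = -31.

-31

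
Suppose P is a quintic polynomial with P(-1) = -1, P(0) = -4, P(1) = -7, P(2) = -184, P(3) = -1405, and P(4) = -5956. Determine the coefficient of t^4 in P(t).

Write P(t) = at^5 + bt^4 + ct^3 + dt^2 + et + k. Substituting each data point gives a linear system:
  -a + b - c + d - e + k = -1
  k = -4
  a + b + c + d + e + k = -7
  32a + 16b + 8c + 4d + 2e + k = -184
  243a + 81b + 27c + 9d + 3e + k = -1405
  1024a + 256b + 64c + 16d + 4e + k = -5956
Solving the system yields a = -6, b = 1, c = -1, d = -1, e = 4, k = -4.
So P(t) = -6t⁵ + t⁴ - t³ - t² + 4t - 4.
The coefficient of t^4 is 1.

1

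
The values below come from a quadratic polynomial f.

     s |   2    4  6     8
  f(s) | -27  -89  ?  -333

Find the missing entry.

-191

The 3 known points determine the degree-2 polynomial uniquely.
Write f(s) = as^2 + bs + c. Substituting each data point gives a linear system:
  4a + 2b + c = -27
  16a + 4b + c = -89
  64a + 8b + c = -333
Solving the system yields a = -5, b = -1, c = -5.
So f(s) = -5s^2 - s - 5.
Then f(6) = -191.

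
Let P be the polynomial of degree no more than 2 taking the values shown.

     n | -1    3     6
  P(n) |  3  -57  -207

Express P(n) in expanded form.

Write P(n) = an^2 + bn + c. Substituting each data point gives a linear system:
  a - b + c = 3
  9a + 3b + c = -57
  36a + 6b + c = -207
Solving the system yields a = -5, b = -5, c = 3.
So P(n) = -5n^2 - 5n + 3.
Check: P(-1) = 3. ✓

P(n) = -5n^2 - 5n + 3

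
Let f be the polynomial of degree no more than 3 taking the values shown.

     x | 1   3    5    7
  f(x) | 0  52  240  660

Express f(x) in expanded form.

f(x) = 2x^3 - x^2 + 4x - 5

Write f(x) = ax^3 + bx^2 + cx + d. Substituting each data point gives a linear system:
  a + b + c + d = 0
  27a + 9b + 3c + d = 52
  125a + 25b + 5c + d = 240
  343a + 49b + 7c + d = 660
Solving the system yields a = 2, b = -1, c = 4, d = -5.
So f(x) = 2x³ - x² + 4x - 5.
Check: f(1) = 0. ✓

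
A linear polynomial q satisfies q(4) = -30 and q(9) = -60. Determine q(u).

Write q(u) = au + b. Substituting each data point gives a linear system:
  4a + b = -30
  9a + b = -60
Solving the system yields a = -6, b = -6.
So q(u) = -6u - 6.
Check: q(9) = -60. ✓

q(u) = -6u - 6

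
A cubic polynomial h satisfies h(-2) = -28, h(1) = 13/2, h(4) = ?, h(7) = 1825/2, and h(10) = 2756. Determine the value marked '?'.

On equispaced nodes a degree-3 polynomial has vanishing fourth forward difference, so
  h(-2) - 4·h(1) + 6·h(4) - 4·h(7) + h(10) = 0.
Substituting the known values and solving for h(4):
  6·h(4) = 948
  h(4) = 158.

158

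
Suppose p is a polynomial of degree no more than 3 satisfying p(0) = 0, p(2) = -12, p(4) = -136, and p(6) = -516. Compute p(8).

-1296

Using the Lagrange interpolation formula with nodes 0, 2, 4, 6:
  L_0(u) = (u - 2)(u - 4)(u - 6) / -48
  L_1(u) = u(u - 4)(u - 6) / 16
  L_2(u) = u(u - 2)(u - 6) / -16
  L_3(u) = u(u - 2)(u - 4) / 48
Then p(u) = 0·L_0(u) - 12·L_1(u) - 136·L_2(u) - 516·L_3(u).
Expanding and collecting terms gives p(u) = -3u³ + 4u² - 2u.
Evaluating at u = 8: p(8) = -1296.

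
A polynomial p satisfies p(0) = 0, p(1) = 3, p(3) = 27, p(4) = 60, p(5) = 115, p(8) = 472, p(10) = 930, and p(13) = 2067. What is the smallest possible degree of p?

Divided differences on the nodes 0, 1, 3, 4, 5, 8, 10, 13:
  order 0: 0  3  27  60  115  472  930  2067
  order 1: 3  12  33  55  119  229  379
  order 2: 3  7  11  16  22  30
  order 3: 1  1  1  1  1
  order 4: 0  0  0  0
  order 5: 0  0  0
  order 6: 0  0
  order 7: 0
The order-3 divided differences are all 1 (nonzero) and every higher order vanishes, so the data lies on a polynomial of degree exactly 3.

3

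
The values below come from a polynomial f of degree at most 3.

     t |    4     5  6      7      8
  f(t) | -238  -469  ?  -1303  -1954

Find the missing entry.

-816

On equispaced nodes a degree-3 polynomial has vanishing fourth forward difference, so
  f(4) - 4·f(5) + 6·f(6) - 4·f(7) + f(8) = 0.
Substituting the known values and solving for f(6):
  6·f(6) = -4896
  f(6) = -816.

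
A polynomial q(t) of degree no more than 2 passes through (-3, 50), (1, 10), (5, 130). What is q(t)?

q(t) = 5t^2 + 5

Using the Lagrange interpolation formula with nodes -3, 1, 5:
  L_0(t) = (t - 1)(t - 5) / 32
  L_1(t) = (t + 3)(t - 5) / -16
  L_2(t) = (t + 3)(t - 1) / 32
Then q(t) = 50·L_0(t) + 10·L_1(t) + 130·L_2(t).
Expanding and collecting terms gives q(t) = 5t² + 5.
Check: q(-3) = 50. ✓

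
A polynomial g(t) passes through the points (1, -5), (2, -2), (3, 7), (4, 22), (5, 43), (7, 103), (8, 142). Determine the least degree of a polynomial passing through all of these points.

Divided differences on the nodes 1, 2, 3, 4, 5, 7, 8:
  order 0: -5  -2  7  22  43  103  142
  order 1: 3  9  15  21  30  39
  order 2: 3  3  3  3  3
  order 3: 0  0  0  0
  order 4: 0  0  0
  order 5: 0  0
  order 6: 0
The order-2 divided differences are all 3 (nonzero) and every higher order vanishes, so the data lies on a polynomial of degree exactly 2.

2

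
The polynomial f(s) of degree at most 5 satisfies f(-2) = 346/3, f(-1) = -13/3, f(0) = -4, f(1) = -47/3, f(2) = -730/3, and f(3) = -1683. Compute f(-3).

1135

Write f(s) = as^5 + bs^4 + cs^3 + ds^2 + es + k. Substituting each data point gives a linear system:
  -32a + 16b - 8c + 4d - 2e + k = 346/3
  -a + b - c + d - e + k = -13/3
  k = -4
  a + b + c + d + e + k = -47/3
  32a + 16b + 8c + 4d + 2e + k = -730/3
  243a + 81b + 27c + 9d + 3e + k = -1683
Solving the system yields a = -6, b = -3, c = 2, d = -3, e = -5/3, k = -4.
So f(s) = -6s^5 - 3s^4 + 2s^3 - 3s^2 - (5/3)s - 4.
Then f(-3) = 1135.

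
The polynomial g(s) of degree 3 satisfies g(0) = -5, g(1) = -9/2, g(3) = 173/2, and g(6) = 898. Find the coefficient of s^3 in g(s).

5

Write g(s) = as^3 + bs^2 + cs + d. Substituting each data point gives a linear system:
  d = -5
  a + b + c + d = -9/2
  27a + 9b + 3c + d = 173/2
  216a + 36b + 6c + d = 898
Solving the system yields a = 5, b = -5, c = 1/2, d = -5.
So g(s) = 5s^3 - 5s^2 + (1/2)s - 5.
The leading coefficient is 5.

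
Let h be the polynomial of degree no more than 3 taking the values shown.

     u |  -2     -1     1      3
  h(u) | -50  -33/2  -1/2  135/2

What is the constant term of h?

Write h(u) = au^3 + bu^2 + cu + d. Substituting each data point gives a linear system:
  -8a + 4b - 2c + d = -50
  -a + b - c + d = -33/2
  a + b + c + d = -1/2
  27a + 9b + 3c + d = 135/2
Solving the system yields a = 3, b = -5/2, c = 5, d = -6.
So h(u) = 3u^3 - (5/2)u^2 + 5u - 6.
The constant term is -6.

-6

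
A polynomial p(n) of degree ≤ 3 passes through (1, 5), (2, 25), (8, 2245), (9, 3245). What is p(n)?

Write p(n) = an^3 + bn^2 + cn + d. Substituting each data point gives a linear system:
  a + b + c + d = 5
  8a + 4b + 2c + d = 25
  512a + 64b + 8c + d = 2245
  729a + 81b + 9c + d = 3245
Solving the system yields a = 5, b = -5, c = 0, d = 5.
So p(n) = 5n^3 - 5n^2 + 5.
Check: p(8) = 2245. ✓

p(n) = 5n^3 - 5n^2 + 5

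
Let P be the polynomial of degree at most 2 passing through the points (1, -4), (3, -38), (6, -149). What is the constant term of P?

Write P(n) = an^2 + bn + c. Substituting each data point gives a linear system:
  a + b + c = -4
  9a + 3b + c = -38
  36a + 6b + c = -149
Solving the system yields a = -4, b = -1, c = 1.
So P(n) = -4n² - n + 1.
The constant term is 1.

1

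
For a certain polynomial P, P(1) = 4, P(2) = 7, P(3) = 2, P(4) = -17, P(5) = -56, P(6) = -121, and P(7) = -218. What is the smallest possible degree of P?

Forward differences of the values at s = 1, 2, 3, 4, 5, 6, 7:
  P  : 4  7  2  -17  -56  -121  -218
  Δ  : 3  -5  -19  -39  -65  -97
  Δ^2: -8  -14  -20  -26  -32
  Δ^3: -6  -6  -6  -6
  Δ^4: 0  0  0
  Δ^5: 0  0
  Δ^6: 0
The third differences are constant (-6) and nonzero, while all higher differences vanish, so the minimal degree is 3.

3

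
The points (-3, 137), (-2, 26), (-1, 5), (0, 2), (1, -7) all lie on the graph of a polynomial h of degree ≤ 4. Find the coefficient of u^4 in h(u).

2

Write h(u) = au^4 + bu^3 + cu^2 + du + e. Substituting each data point gives a linear system:
  81a - 27b + 9c - 3d + e = 137
  16a - 8b + 4c - 2d + e = 26
  a - b + c - d + e = 5
  e = 2
  a + b + c + d + e = -7
Solving the system yields a = 2, b = 0, c = -5, d = -6, e = 2.
So h(u) = 2u^4 - 5u^2 - 6u + 2.
The leading coefficient is 2.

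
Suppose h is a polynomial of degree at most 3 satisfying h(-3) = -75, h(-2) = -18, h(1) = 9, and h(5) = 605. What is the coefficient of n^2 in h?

Write h(n) = an^3 + bn^2 + cn + d. Substituting each data point gives a linear system:
  -27a + 9b - 3c + d = -75
  -8a + 4b - 2c + d = -18
  a + b + c + d = 9
  125a + 25b + 5c + d = 605
Solving the system yields a = 4, b = 4, c = 1, d = 0.
So h(n) = 4n^3 + 4n^2 + n.
The coefficient of n^2 is 4.

4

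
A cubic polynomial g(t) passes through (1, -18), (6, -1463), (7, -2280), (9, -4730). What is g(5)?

Write g(t) = at^3 + bt^2 + ct + d. Substituting each data point gives a linear system:
  a + b + c + d = -18
  216a + 36b + 6c + d = -1463
  343a + 49b + 7c + d = -2280
  729a + 81b + 9c + d = -4730
Solving the system yields a = -6, b = -4, c = -3, d = -5.
So g(t) = -6t³ - 4t² - 3t - 5.
Then g(5) = -870.

-870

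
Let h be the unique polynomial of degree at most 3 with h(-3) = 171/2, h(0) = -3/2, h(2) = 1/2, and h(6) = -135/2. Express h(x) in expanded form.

Write h(x) = ax^3 + bx^2 + cx + d. Substituting each data point gives a linear system:
  -27a + 9b - 3c + d = 171/2
  d = -3/2
  8a + 4b + 2c + d = 1/2
  216a + 36b + 6c + d = -135/2
Solving the system yields a = -1, b = 5, c = -5, d = -3/2.
So h(x) = -x^3 + 5x^2 - 5x - 3/2.
Check: h(6) = -135/2. ✓

h(x) = -x^3 + 5x^2 - 5x - 3/2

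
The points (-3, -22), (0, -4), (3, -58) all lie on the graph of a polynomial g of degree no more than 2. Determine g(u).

Write g(u) = au^2 + bu + c. Substituting each data point gives a linear system:
  9a - 3b + c = -22
  c = -4
  9a + 3b + c = -58
Solving the system yields a = -4, b = -6, c = -4.
So g(u) = -4u² - 6u - 4.
Check: g(3) = -58. ✓

g(u) = -4u^2 - 6u - 4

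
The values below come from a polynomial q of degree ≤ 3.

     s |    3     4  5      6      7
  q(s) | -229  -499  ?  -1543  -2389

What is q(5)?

-925

On equispaced nodes a degree-3 polynomial has vanishing fourth forward difference, so
  q(3) - 4·q(4) + 6·q(5) - 4·q(6) + q(7) = 0.
Substituting the known values and solving for q(5):
  6·q(5) = -5550
  q(5) = -925.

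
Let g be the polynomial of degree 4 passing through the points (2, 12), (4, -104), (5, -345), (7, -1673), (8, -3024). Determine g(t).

g(t) = -t^4 + 2t^3 + 6t

Using the Lagrange interpolation formula with nodes 2, 4, 5, 7, 8:
  L_0(t) = (t - 4)(t - 5)(t - 7)(t - 8) / 180
  L_1(t) = (t - 2)(t - 5)(t - 7)(t - 8) / -24
  L_2(t) = (t - 2)(t - 4)(t - 7)(t - 8) / 18
  L_3(t) = (t - 2)(t - 4)(t - 5)(t - 8) / -30
  L_4(t) = (t - 2)(t - 4)(t - 5)(t - 7) / 72
Then g(t) = 12·L_0(t) - 104·L_1(t) - 345·L_2(t) - 1673·L_3(t) - 3024·L_4(t).
Expanding and collecting terms gives g(t) = -t^4 + 2t^3 + 6t.
Check: g(5) = -345. ✓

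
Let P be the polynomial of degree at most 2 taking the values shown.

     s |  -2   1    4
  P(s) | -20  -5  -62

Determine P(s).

Write P(s) = as^2 + bs + c. Substituting each data point gives a linear system:
  4a - 2b + c = -20
  a + b + c = -5
  16a + 4b + c = -62
Solving the system yields a = -4, b = 1, c = -2.
So P(s) = -4s^2 + s - 2.
Check: P(4) = -62. ✓

P(s) = -4s^2 + s - 2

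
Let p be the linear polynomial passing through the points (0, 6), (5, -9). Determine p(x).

p(x) = -3x + 6

Write p(x) = ax + b. Substituting each data point gives a linear system:
  b = 6
  5a + b = -9
Solving the system yields a = -3, b = 6.
So p(x) = -3x + 6.
Check: p(0) = 6. ✓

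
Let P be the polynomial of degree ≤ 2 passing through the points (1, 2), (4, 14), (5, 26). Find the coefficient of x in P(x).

Write P(x) = ax^2 + bx + c. Substituting each data point gives a linear system:
  a + b + c = 2
  16a + 4b + c = 14
  25a + 5b + c = 26
Solving the system yields a = 2, b = -6, c = 6.
So P(x) = 2x² - 6x + 6.
The coefficient of x is -6.

-6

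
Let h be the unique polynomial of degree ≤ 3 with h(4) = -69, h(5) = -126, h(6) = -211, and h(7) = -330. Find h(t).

Using the Lagrange interpolation formula with nodes 4, 5, 6, 7:
  L_0(t) = (t - 5)(t - 6)(t - 7) / -6
  L_1(t) = (t - 4)(t - 6)(t - 7) / 2
  L_2(t) = (t - 4)(t - 5)(t - 7) / -2
  L_3(t) = (t - 4)(t - 5)(t - 6) / 6
Then h(t) = -69·L_0(t) - 126·L_1(t) - 211·L_2(t) - 330·L_3(t).
Expanding and collecting terms gives h(t) = -t^3 + t^2 - 5t - 1.
Check: h(6) = -211. ✓

h(t) = -t^3 + t^2 - 5t - 1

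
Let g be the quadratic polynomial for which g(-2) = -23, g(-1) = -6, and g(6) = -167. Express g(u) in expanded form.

g(u) = -5u^2 + 2u + 1

Using the Lagrange interpolation formula with nodes -2, -1, 6:
  L_0(u) = (u + 1)(u - 6) / 8
  L_1(u) = (u + 2)(u - 6) / -7
  L_2(u) = (u + 2)(u + 1) / 56
Then g(u) = -23·L_0(u) - 6·L_1(u) - 167·L_2(u).
Expanding and collecting terms gives g(u) = -5u^2 + 2u + 1.
Check: g(6) = -167. ✓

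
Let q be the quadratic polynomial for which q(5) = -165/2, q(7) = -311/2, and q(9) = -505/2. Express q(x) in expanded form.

q(x) = -3x^2 - (1/2)x - 5

Write q(x) = ax^2 + bx + c. Substituting each data point gives a linear system:
  25a + 5b + c = -165/2
  49a + 7b + c = -311/2
  81a + 9b + c = -505/2
Solving the system yields a = -3, b = -1/2, c = -5.
So q(x) = -3x² - (1/2)x - 5.
Check: q(7) = -311/2. ✓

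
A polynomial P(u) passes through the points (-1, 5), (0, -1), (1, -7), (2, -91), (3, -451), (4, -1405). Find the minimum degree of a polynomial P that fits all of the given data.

Forward differences of the values at u = -1, 0, 1, 2, 3, 4:
  P  : 5  -1  -7  -91  -451  -1405
  Δ  : -6  -6  -84  -360  -954
  Δ^2: 0  -78  -276  -594
  Δ^3: -78  -198  -318
  Δ^4: -120  -120
  Δ^5: 0
The fourth differences are constant (-120) and nonzero, while all higher differences vanish, so the minimal degree is 4.

4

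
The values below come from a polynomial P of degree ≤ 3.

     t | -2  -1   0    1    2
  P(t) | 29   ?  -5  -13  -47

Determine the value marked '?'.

1

The 4 known points determine the degree-3 polynomial uniquely.
Write P(t) = at^3 + bt^2 + ct + d. Substituting each data point gives a linear system:
  -8a + 4b - 2c + d = 29
  d = -5
  a + b + c + d = -13
  8a + 4b + 2c + d = -47
Solving the system yields a = -4, b = -1, c = -3, d = -5.
So P(t) = -4t^3 - t^2 - 3t - 5.
Then P(-1) = 1.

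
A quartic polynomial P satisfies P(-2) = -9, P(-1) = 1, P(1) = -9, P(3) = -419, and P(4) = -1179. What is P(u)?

Write P(u) = au^4 + bu^3 + cu^2 + du + e. Substituting each data point gives a linear system:
  16a - 8b + 4c - 2d + e = -9
  a - b + c - d + e = 1
  a + b + c + d + e = -9
  81a + 27b + 9c + 3d + e = -419
  256a + 64b + 16c + 4d + e = -1179
Solving the system yields a = -3, b = -6, c = -2, d = 1, e = 1.
So P(u) = -3u⁴ - 6u³ - 2u² + u + 1.
Check: P(-1) = 1. ✓

P(u) = -3u^4 - 6u^3 - 2u^2 + u + 1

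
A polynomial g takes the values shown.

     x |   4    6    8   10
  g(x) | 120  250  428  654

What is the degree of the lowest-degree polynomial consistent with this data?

Forward differences of the values at x = 4, 6, 8, 10:
  g  : 120  250  428  654
  Δ  : 130  178  226
  Δ^2: 48  48
  Δ^3: 0
The second differences are constant (48) and nonzero, while all higher differences vanish, so the minimal degree is 2.

2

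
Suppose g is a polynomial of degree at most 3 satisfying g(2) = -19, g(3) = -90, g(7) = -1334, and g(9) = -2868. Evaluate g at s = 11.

Using the Lagrange interpolation formula with nodes 2, 3, 7, 9:
  L_0(s) = (s - 3)(s - 7)(s - 9) / -35
  L_1(s) = (s - 2)(s - 7)(s - 9) / 24
  L_2(s) = (s - 2)(s - 3)(s - 9) / -40
  L_3(s) = (s - 2)(s - 3)(s - 7) / 84
Then g(s) = -19·L_0(s) - 90·L_1(s) - 1334·L_2(s) - 2868·L_3(s).
Expanding and collecting terms gives g(s) = -4s³ + 5s + 3.
Evaluating at s = 11: g(11) = -5266.

-5266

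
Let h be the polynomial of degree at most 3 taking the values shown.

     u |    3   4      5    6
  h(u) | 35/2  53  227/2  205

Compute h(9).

Forward differences of the values at u = 3, 4, 5, 6:
  h  : 35/2  53  227/2  205
  Δ  : 71/2  121/2  183/2
  Δ^2: 25  31
  Δ^3: 6
The third differences are constant, confirming degree 3.
Interpolating (Newton forward form) and evaluating at u = 9 gives h(9) = 1451/2.

1451/2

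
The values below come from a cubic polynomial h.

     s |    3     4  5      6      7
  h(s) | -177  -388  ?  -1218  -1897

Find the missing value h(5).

The 4 known points determine the degree-3 polynomial uniquely.
Write h(s) = as^3 + bs^2 + cs + d. Substituting each data point gives a linear system:
  27a + 9b + 3c + d = -177
  64a + 16b + 4c + d = -388
  216a + 36b + 6c + d = -1218
  343a + 49b + 7c + d = -1897
Solving the system yields a = -5, b = -3, c = -5, d = 0.
So h(s) = -5s³ - 3s² - 5s.
Then h(5) = -725.

-725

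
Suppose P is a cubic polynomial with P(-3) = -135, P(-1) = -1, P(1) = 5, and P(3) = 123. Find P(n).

P(n) = 5n^3 - n^2 - 2n + 3

Write P(n) = an^3 + bn^2 + cn + d. Substituting each data point gives a linear system:
  -27a + 9b - 3c + d = -135
  -a + b - c + d = -1
  a + b + c + d = 5
  27a + 9b + 3c + d = 123
Solving the system yields a = 5, b = -1, c = -2, d = 3.
So P(n) = 5n^3 - n^2 - 2n + 3.
Check: P(3) = 123. ✓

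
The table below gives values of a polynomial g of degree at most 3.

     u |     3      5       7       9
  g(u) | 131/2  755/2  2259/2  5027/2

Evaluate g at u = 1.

3/2

Forward differences of the values at u = 3, 5, 7, 9:
  g  : 131/2  755/2  2259/2  5027/2
  Δ  : 312  752  1384
  Δ^2: 440  632
  Δ^3: 192
The third differences are constant, confirming degree 3.
Interpolating (Newton forward form) and evaluating at u = 1 gives g(1) = 3/2.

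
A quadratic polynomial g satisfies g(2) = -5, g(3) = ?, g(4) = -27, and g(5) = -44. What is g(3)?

The 3 known points determine the degree-2 polynomial uniquely.
Write g(t) = at^2 + bt + c. Substituting each data point gives a linear system:
  4a + 2b + c = -5
  16a + 4b + c = -27
  25a + 5b + c = -44
Solving the system yields a = -2, b = 1, c = 1.
So g(t) = -2t² + t + 1.
Then g(3) = -14.

-14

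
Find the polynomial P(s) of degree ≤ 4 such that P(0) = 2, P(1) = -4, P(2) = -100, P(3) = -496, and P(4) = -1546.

Write P(s) = as^4 + bs^3 + cs^2 + ds + e. Substituting each data point gives a linear system:
  e = 2
  a + b + c + d + e = -4
  16a + 8b + 4c + 2d + e = -100
  81a + 27b + 9c + 3d + e = -496
  256a + 64b + 16c + 4d + e = -1546
Solving the system yields a = -6, b = 1, c = -6, d = 5, e = 2.
So P(s) = -6s^4 + s^3 - 6s^2 + 5s + 2.
Check: P(4) = -1546. ✓

P(s) = -6s^4 + s^3 - 6s^2 + 5s + 2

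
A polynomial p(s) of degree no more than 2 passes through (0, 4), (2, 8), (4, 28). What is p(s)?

Write p(s) = as^2 + bs + c. Substituting each data point gives a linear system:
  c = 4
  4a + 2b + c = 8
  16a + 4b + c = 28
Solving the system yields a = 2, b = -2, c = 4.
So p(s) = 2s^2 - 2s + 4.
Check: p(2) = 8. ✓

p(s) = 2s^2 - 2s + 4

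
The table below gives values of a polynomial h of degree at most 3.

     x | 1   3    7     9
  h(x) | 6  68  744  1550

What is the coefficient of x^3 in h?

2

Write h(x) = ax^3 + bx^2 + cx + d. Substituting each data point gives a linear system:
  a + b + c + d = 6
  27a + 9b + 3c + d = 68
  343a + 49b + 7c + d = 744
  729a + 81b + 9c + d = 1550
Solving the system yields a = 2, b = 1, c = 1, d = 2.
So h(x) = 2x^3 + x^2 + x + 2.
The leading coefficient is 2.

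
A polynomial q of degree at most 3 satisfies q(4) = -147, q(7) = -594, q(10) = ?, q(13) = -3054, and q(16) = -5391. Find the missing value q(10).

On equispaced nodes a degree-3 polynomial has vanishing fourth forward difference, so
  q(4) - 4·q(7) + 6·q(10) - 4·q(13) + q(16) = 0.
Substituting the known values and solving for q(10):
  6·q(10) = -9054
  q(10) = -1509.

-1509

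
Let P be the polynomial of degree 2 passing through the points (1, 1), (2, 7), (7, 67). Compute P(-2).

-5

Using the Lagrange interpolation formula with nodes 1, 2, 7:
  L_0(s) = (s - 2)(s - 7) / 6
  L_1(s) = (s - 1)(s - 7) / -5
  L_2(s) = (s - 1)(s - 2) / 30
Then P(s) = 1·L_0(s) + 7·L_1(s) + 67·L_2(s).
Expanding and collecting terms gives P(s) = s^2 + 3s - 3.
Evaluating at s = -2: P(-2) = -5.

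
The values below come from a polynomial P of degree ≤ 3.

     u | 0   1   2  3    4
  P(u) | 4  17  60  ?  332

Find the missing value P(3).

157

The 4 known points determine the degree-3 polynomial uniquely.
Write P(u) = au^3 + bu^2 + cu + d. Substituting each data point gives a linear system:
  d = 4
  a + b + c + d = 17
  8a + 4b + 2c + d = 60
  64a + 16b + 4c + d = 332
Solving the system yields a = 4, b = 3, c = 6, d = 4.
So P(u) = 4u^3 + 3u^2 + 6u + 4.
Then P(3) = 157.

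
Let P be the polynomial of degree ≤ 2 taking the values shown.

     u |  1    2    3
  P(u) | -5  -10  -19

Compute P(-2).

-14

Forward differences of the values at u = 1, 2, 3:
  P  : -5  -10  -19
  Δ  : -5  -9
  Δ^2: -4
The second differences are constant, confirming degree 2.
Interpolating (Newton forward form) and evaluating at u = -2 gives P(-2) = -14.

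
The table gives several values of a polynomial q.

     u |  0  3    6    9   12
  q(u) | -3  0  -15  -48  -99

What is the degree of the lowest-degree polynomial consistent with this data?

Forward differences of the values at u = 0, 3, 6, 9, 12:
  q  : -3  0  -15  -48  -99
  Δ  : 3  -15  -33  -51
  Δ^2: -18  -18  -18
  Δ^3: 0  0
  Δ^4: 0
The second differences are constant (-18) and nonzero, while all higher differences vanish, so the minimal degree is 2.

2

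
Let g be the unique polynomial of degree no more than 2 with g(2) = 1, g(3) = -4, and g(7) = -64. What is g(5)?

Using the Lagrange interpolation formula with nodes 2, 3, 7:
  L_0(x) = (x - 3)(x - 7) / 5
  L_1(x) = (x - 2)(x - 7) / -4
  L_2(x) = (x - 2)(x - 3) / 20
Then g(x) = 1·L_0(x) - 4·L_1(x) - 64·L_2(x).
Expanding and collecting terms gives g(x) = -2x² + 5x - 1.
Evaluating at x = 5: g(5) = -26.

-26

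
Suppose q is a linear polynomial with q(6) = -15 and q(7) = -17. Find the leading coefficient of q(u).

Write q(u) = au + b. Substituting each data point gives a linear system:
  6a + b = -15
  7a + b = -17
Solving the system yields a = -2, b = -3.
So q(u) = -2u - 3.
The leading coefficient is -2.

-2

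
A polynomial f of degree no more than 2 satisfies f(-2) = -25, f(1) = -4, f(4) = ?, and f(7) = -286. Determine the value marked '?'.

On equispaced nodes a degree-2 polynomial has vanishing third forward difference, so
  - f(-2) + 3·f(1) - 3·f(4) + f(7) = 0.
Substituting the known values and solving for f(4):
  -3·f(4) = 273
  f(4) = -91.

-91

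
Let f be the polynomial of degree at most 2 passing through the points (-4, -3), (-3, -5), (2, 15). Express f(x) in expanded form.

f(x) = x^2 + 5x + 1

Write f(x) = ax^2 + bx + c. Substituting each data point gives a linear system:
  16a - 4b + c = -3
  9a - 3b + c = -5
  4a + 2b + c = 15
Solving the system yields a = 1, b = 5, c = 1.
So f(x) = x^2 + 5x + 1.
Check: f(2) = 15. ✓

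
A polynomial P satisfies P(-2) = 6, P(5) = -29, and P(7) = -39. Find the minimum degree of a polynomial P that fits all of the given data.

1

Divided differences on the nodes -2, 5, 7:
  order 0: 6  -29  -39
  order 1: -5  -5
  order 2: 0
The order-1 divided differences are all -5 (nonzero) and every higher order vanishes, so the data lies on a polynomial of degree exactly 1.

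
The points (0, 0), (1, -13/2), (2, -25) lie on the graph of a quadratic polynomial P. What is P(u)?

Using the Lagrange interpolation formula with nodes 0, 1, 2:
  L_0(u) = (u - 1)(u - 2) / 2
  L_1(u) = u(u - 2) / -1
  L_2(u) = u(u - 1) / 2
Then P(u) = 0·L_0(u) - 13/2·L_1(u) - 25·L_2(u).
Expanding and collecting terms gives P(u) = -6u² - (1/2)u.
Check: P(0) = 0. ✓

P(u) = -6u^2 - (1/2)u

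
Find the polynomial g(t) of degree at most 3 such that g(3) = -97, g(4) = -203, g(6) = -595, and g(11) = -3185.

g(t) = -2t^3 - 4t^2 - 4t + 5

Using the Lagrange interpolation formula with nodes 3, 4, 6, 11:
  L_0(t) = (t - 4)(t - 6)(t - 11) / -24
  L_1(t) = (t - 3)(t - 6)(t - 11) / 14
  L_2(t) = (t - 3)(t - 4)(t - 11) / -30
  L_3(t) = (t - 3)(t - 4)(t - 6) / 280
Then g(t) = -97·L_0(t) - 203·L_1(t) - 595·L_2(t) - 3185·L_3(t).
Expanding and collecting terms gives g(t) = -2t^3 - 4t^2 - 4t + 5.
Check: g(4) = -203. ✓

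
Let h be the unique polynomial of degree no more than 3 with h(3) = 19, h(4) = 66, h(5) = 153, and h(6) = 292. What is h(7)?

495

Write h(u) = au^3 + bu^2 + cu + d. Substituting each data point gives a linear system:
  27a + 9b + 3c + d = 19
  64a + 16b + 4c + d = 66
  125a + 25b + 5c + d = 153
  216a + 36b + 6c + d = 292
Solving the system yields a = 2, b = -4, c = 1, d = -2.
So h(u) = 2u^3 - 4u^2 + u - 2.
Then h(7) = 495.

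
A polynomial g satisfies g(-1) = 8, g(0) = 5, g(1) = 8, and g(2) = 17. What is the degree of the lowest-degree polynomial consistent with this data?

2

Forward differences of the values at n = -1, 0, 1, 2:
  g  : 8  5  8  17
  Δ  : -3  3  9
  Δ^2: 6  6
  Δ^3: 0
The second differences are constant (6) and nonzero, while all higher differences vanish, so the minimal degree is 2.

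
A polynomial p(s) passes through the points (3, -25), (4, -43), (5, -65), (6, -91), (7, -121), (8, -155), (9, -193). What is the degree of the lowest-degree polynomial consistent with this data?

2

Forward differences of the values at s = 3, 4, 5, 6, 7, 8, 9:
  p  : -25  -43  -65  -91  -121  -155  -193
  Δ  : -18  -22  -26  -30  -34  -38
  Δ^2: -4  -4  -4  -4  -4
  Δ^3: 0  0  0  0
  Δ^4: 0  0  0
  Δ^5: 0  0
  Δ^6: 0
The second differences are constant (-4) and nonzero, while all higher differences vanish, so the minimal degree is 2.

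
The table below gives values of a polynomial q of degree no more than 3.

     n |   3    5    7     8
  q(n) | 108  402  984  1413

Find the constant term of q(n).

Write q(n) = an^3 + bn^2 + cn + d. Substituting each data point gives a linear system:
  27a + 9b + 3c + d = 108
  125a + 25b + 5c + d = 402
  343a + 49b + 7c + d = 984
  512a + 64b + 8c + d = 1413
Solving the system yields a = 2, b = 6, c = 1, d = -3.
So q(n) = 2n^3 + 6n^2 + n - 3.
The constant term is -3.

-3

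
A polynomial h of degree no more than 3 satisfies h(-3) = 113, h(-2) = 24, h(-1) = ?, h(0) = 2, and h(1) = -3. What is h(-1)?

On equispaced nodes a degree-3 polynomial has vanishing fourth forward difference, so
  h(-3) - 4·h(-2) + 6·h(-1) - 4·h(0) + h(1) = 0.
Substituting the known values and solving for h(-1):
  6·h(-1) = -6
  h(-1) = -1.

-1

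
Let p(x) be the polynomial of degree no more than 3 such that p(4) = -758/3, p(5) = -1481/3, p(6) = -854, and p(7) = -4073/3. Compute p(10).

-11906/3

Write p(x) = ax^3 + bx^2 + cx + d. Substituting each data point gives a linear system:
  64a + 16b + 4c + d = -758/3
  125a + 25b + 5c + d = -1481/3
  216a + 36b + 6c + d = -854
  343a + 49b + 7c + d = -4073/3
Solving the system yields a = -4, b = 1/3, c = 0, d = -2.
So p(x) = -4x^3 + (1/3)x^2 - 2.
Then p(10) = -11906/3.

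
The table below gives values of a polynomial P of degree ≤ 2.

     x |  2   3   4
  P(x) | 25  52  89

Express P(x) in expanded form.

P(x) = 5x^2 + 2x + 1

Write P(x) = ax^2 + bx + c. Substituting each data point gives a linear system:
  4a + 2b + c = 25
  9a + 3b + c = 52
  16a + 4b + c = 89
Solving the system yields a = 5, b = 2, c = 1.
So P(x) = 5x² + 2x + 1.
Check: P(4) = 89. ✓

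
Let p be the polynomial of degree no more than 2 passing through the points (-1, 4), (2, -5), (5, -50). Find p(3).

-16

Write p(u) = au^2 + bu + c. Substituting each data point gives a linear system:
  a - b + c = 4
  4a + 2b + c = -5
  25a + 5b + c = -50
Solving the system yields a = -2, b = -1, c = 5.
So p(u) = -2u² - u + 5.
Then p(3) = -16.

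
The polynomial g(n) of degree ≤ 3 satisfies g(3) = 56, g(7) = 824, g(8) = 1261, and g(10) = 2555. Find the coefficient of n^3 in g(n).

3

Write g(n) = an^3 + bn^2 + cn + d. Substituting each data point gives a linear system:
  27a + 9b + 3c + d = 56
  343a + 49b + 7c + d = 824
  512a + 64b + 8c + d = 1261
  1000a + 100b + 10c + d = 2555
Solving the system yields a = 3, b = -5, c = 5, d = 5.
So g(n) = 3n^3 - 5n^2 + 5n + 5.
The leading coefficient is 3.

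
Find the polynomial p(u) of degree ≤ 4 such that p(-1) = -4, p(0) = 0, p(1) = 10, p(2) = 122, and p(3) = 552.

p(u) = 5u^4 + 6u^3 - 2u^2 + u

Write p(u) = au^4 + bu^3 + cu^2 + du + e. Substituting each data point gives a linear system:
  a - b + c - d + e = -4
  e = 0
  a + b + c + d + e = 10
  16a + 8b + 4c + 2d + e = 122
  81a + 27b + 9c + 3d + e = 552
Solving the system yields a = 5, b = 6, c = -2, d = 1, e = 0.
So p(u) = 5u^4 + 6u^3 - 2u^2 + u.
Check: p(0) = 0. ✓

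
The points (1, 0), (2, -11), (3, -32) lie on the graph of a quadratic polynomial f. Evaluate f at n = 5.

-104

Using the Lagrange interpolation formula with nodes 1, 2, 3:
  L_0(n) = (n - 2)(n - 3) / 2
  L_1(n) = (n - 1)(n - 3) / -1
  L_2(n) = (n - 1)(n - 2) / 2
Then f(n) = 0·L_0(n) - 11·L_1(n) - 32·L_2(n).
Expanding and collecting terms gives f(n) = -5n² + 4n + 1.
Evaluating at n = 5: f(5) = -104.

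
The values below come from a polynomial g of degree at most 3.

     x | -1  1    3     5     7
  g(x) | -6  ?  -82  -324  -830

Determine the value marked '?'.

-8

On equispaced nodes a degree-3 polynomial has vanishing fourth forward difference, so
  g(-1) - 4·g(1) + 6·g(3) - 4·g(5) + g(7) = 0.
Substituting the known values and solving for g(1):
  -4·g(1) = 32
  g(1) = -8.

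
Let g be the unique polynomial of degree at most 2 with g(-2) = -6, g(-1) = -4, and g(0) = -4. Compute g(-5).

Using the Lagrange interpolation formula with nodes -2, -1, 0:
  L_0(n) = (n + 1)n / 2
  L_1(n) = (n + 2)n / -1
  L_2(n) = (n + 2)(n + 1) / 2
Then g(n) = -6·L_0(n) - 4·L_1(n) - 4·L_2(n).
Expanding and collecting terms gives g(n) = -n^2 - n - 4.
Evaluating at n = -5: g(-5) = -24.

-24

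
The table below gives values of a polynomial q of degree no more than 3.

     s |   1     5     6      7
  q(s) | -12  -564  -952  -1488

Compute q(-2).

Using the Lagrange interpolation formula with nodes 1, 5, 6, 7:
  L_0(s) = (s - 5)(s - 6)(s - 7) / -120
  L_1(s) = (s - 1)(s - 6)(s - 7) / 8
  L_2(s) = (s - 1)(s - 5)(s - 7) / -5
  L_3(s) = (s - 1)(s - 5)(s - 6) / 12
Then q(s) = -12·L_0(s) - 564·L_1(s) - 952·L_2(s) - 1488·L_3(s).
Expanding and collecting terms gives q(s) = -4s³ - 2s² - 2s - 4.
Evaluating at s = -2: q(-2) = 24.

24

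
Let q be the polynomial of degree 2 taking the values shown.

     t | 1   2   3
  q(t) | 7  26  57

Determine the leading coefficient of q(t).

Write q(t) = at^2 + bt + c. Substituting each data point gives a linear system:
  a + b + c = 7
  4a + 2b + c = 26
  9a + 3b + c = 57
Solving the system yields a = 6, b = 1, c = 0.
So q(t) = 6t^2 + t.
The leading coefficient is 6.

6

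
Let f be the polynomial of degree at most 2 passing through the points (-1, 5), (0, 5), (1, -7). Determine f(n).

f(n) = -6n^2 - 6n + 5

Using the Lagrange interpolation formula with nodes -1, 0, 1:
  L_0(n) = n(n - 1) / 2
  L_1(n) = (n + 1)(n - 1) / -1
  L_2(n) = (n + 1)n / 2
Then f(n) = 5·L_0(n) + 5·L_1(n) - 7·L_2(n).
Expanding and collecting terms gives f(n) = -6n² - 6n + 5.
Check: f(1) = -7. ✓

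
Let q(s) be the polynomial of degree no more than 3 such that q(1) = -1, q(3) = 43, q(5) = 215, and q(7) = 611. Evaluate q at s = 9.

Using the Lagrange interpolation formula with nodes 1, 3, 5, 7:
  L_0(s) = (s - 3)(s - 5)(s - 7) / -48
  L_1(s) = (s - 1)(s - 5)(s - 7) / 16
  L_2(s) = (s - 1)(s - 3)(s - 7) / -16
  L_3(s) = (s - 1)(s - 3)(s - 5) / 48
Then q(s) = -1·L_0(s) + 43·L_1(s) + 215·L_2(s) + 611·L_3(s).
Expanding and collecting terms gives q(s) = 2s³ - 2s² + 4s - 5.
Evaluating at s = 9: q(9) = 1327.

1327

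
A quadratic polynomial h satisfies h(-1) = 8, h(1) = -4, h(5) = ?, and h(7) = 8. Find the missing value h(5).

The 3 known points determine the degree-2 polynomial uniquely.
Write h(x) = ax^2 + bx + c. Substituting each data point gives a linear system:
  a - b + c = 8
  a + b + c = -4
  49a + 7b + c = 8
Solving the system yields a = 1, b = -6, c = 1.
So h(x) = x² - 6x + 1.
Then h(5) = -4.

-4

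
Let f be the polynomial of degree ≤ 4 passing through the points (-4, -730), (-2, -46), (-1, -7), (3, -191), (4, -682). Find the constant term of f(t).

-2

Write f(t) = at^4 + bt^3 + ct^2 + dt + e. Substituting each data point gives a linear system:
  256a - 64b + 16c - 4d + e = -730
  16a - 8b + 4c - 2d + e = -46
  a - b + c - d + e = -7
  81a + 27b + 9c + 3d + e = -191
  256a + 64b + 16c + 4d + e = -682
Solving the system yields a = -3, b = 0, c = 4, d = 6, e = -2.
So f(t) = -3t^4 + 4t^2 + 6t - 2.
The constant term is -2.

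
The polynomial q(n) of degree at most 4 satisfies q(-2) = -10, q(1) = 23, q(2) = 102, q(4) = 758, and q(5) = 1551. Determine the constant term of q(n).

6

Write q(n) = an^4 + bn^3 + cn^2 + dn + e. Substituting each data point gives a linear system:
  16a - 8b + 4c - 2d + e = -10
  a + b + c + d + e = 23
  16a + 8b + 4c + 2d + e = 102
  256a + 64b + 16c + 4d + e = 758
  625a + 125b + 25c + 5d + e = 1551
Solving the system yields a = 1, b = 6, c = 6, d = 4, e = 6.
So q(n) = n⁴ + 6n³ + 6n² + 4n + 6.
The constant term is 6.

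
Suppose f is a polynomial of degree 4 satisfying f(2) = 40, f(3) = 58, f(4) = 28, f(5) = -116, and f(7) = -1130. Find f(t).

Using the Lagrange interpolation formula with nodes 2, 3, 4, 5, 7:
  L_0(t) = (t - 3)(t - 4)(t - 5)(t - 7) / 30
  L_1(t) = (t - 2)(t - 4)(t - 5)(t - 7) / -8
  L_2(t) = (t - 2)(t - 3)(t - 5)(t - 7) / 6
  L_3(t) = (t - 2)(t - 3)(t - 4)(t - 7) / -12
  L_4(t) = (t - 2)(t - 3)(t - 4)(t - 5) / 120
Then f(t) = 40·L_0(t) + 58·L_1(t) + 28·L_2(t) - 116·L_3(t) - 1130·L_4(t).
Expanding and collecting terms gives f(t) = -t⁴ + 3t³ + 4t² + 6t + 4.
Check: f(5) = -116. ✓

f(t) = -t^4 + 3t^3 + 4t^2 + 6t + 4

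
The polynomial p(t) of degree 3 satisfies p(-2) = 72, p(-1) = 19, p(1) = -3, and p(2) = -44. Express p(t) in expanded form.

Using the Lagrange interpolation formula with nodes -2, -1, 1, 2:
  L_0(t) = (t + 1)(t - 1)(t - 2) / -12
  L_1(t) = (t + 2)(t - 1)(t - 2) / 6
  L_2(t) = (t + 2)(t + 1)(t - 2) / -6
  L_3(t) = (t + 2)(t + 1)(t - 1) / 12
Then p(t) = 72·L_0(t) + 19·L_1(t) - 3·L_2(t) - 44·L_3(t).
Expanding and collecting terms gives p(t) = -6t^3 + 2t^2 - 5t + 6.
Check: p(-1) = 19. ✓

p(t) = -6t^3 + 2t^2 - 5t + 6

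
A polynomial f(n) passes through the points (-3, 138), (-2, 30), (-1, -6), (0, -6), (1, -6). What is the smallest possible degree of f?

3

Forward differences of the values at n = -3, -2, -1, 0, 1:
  f  : 138  30  -6  -6  -6
  Δ  : -108  -36  0  0
  Δ^2: 72  36  0
  Δ^3: -36  -36
  Δ^4: 0
The third differences are constant (-36) and nonzero, while all higher differences vanish, so the minimal degree is 3.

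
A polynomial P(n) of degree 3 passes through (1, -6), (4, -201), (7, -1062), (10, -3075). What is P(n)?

Using the Lagrange interpolation formula with nodes 1, 4, 7, 10:
  L_0(n) = (n - 4)(n - 7)(n - 10) / -162
  L_1(n) = (n - 1)(n - 7)(n - 10) / 54
  L_2(n) = (n - 1)(n - 4)(n - 10) / -54
  L_3(n) = (n - 1)(n - 4)(n - 7) / 162
Then P(n) = -6·L_0(n) - 201·L_1(n) - 1062·L_2(n) - 3075·L_3(n).
Expanding and collecting terms gives P(n) = -3n^3 - n^2 + 3n - 5.
Check: P(4) = -201. ✓

P(n) = -3n^3 - n^2 + 3n - 5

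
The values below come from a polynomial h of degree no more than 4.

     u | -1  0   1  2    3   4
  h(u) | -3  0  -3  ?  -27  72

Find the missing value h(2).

-24

On equispaced nodes a degree-4 polynomial has vanishing fifth forward difference, so
  - h(-1) + 5·h(0) - 10·h(1) + 10·h(2) - 5·h(3) + h(4) = 0.
Substituting the known values and solving for h(2):
  10·h(2) = -240
  h(2) = -24.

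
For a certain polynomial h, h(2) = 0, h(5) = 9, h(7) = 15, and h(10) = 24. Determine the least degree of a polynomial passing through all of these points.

Divided differences on the nodes 2, 5, 7, 10:
  order 0: 0  9  15  24
  order 1: 3  3  3
  order 2: 0  0
  order 3: 0
The order-1 divided differences are all 3 (nonzero) and every higher order vanishes, so the data lies on a polynomial of degree exactly 1.

1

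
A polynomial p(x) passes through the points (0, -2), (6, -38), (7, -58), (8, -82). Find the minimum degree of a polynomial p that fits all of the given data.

Divided differences on the nodes 0, 6, 7, 8:
  order 0: -2  -38  -58  -82
  order 1: -6  -20  -24
  order 2: -2  -2
  order 3: 0
The order-2 divided differences are all -2 (nonzero) and every higher order vanishes, so the data lies on a polynomial of degree exactly 2.

2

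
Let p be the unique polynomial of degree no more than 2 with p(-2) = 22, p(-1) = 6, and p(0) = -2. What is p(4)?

Forward differences of the values at x = -2, -1, 0:
  p  : 22  6  -2
  Δ  : -16  -8
  Δ^2: 8
The second differences are constant, confirming degree 2.
Interpolating (Newton forward form) and evaluating at x = 4 gives p(4) = 46.

46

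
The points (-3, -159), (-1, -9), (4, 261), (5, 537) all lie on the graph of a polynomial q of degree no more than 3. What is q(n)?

Using the Lagrange interpolation formula with nodes -3, -1, 4, 5:
  L_0(n) = (n + 1)(n - 4)(n - 5) / -112
  L_1(n) = (n + 3)(n - 4)(n - 5) / 60
  L_2(n) = (n + 3)(n + 1)(n - 5) / -35
  L_3(n) = (n + 3)(n + 1)(n - 4) / 48
Then q(n) = -159·L_0(n) - 9·L_1(n) + 261·L_2(n) + 537·L_3(n).
Expanding and collecting terms gives q(n) = 5n^3 - 3n^2 - 2n - 3.
Check: q(5) = 537. ✓

q(n) = 5n^3 - 3n^2 - 2n - 3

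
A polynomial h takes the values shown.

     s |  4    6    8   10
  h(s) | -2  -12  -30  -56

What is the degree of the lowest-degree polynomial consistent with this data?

Forward differences of the values at s = 4, 6, 8, 10:
  h  : -2  -12  -30  -56
  Δ  : -10  -18  -26
  Δ^2: -8  -8
  Δ^3: 0
The second differences are constant (-8) and nonzero, while all higher differences vanish, so the minimal degree is 2.

2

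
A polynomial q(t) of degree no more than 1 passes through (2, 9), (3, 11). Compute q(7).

19

Write q(t) = at + b. Substituting each data point gives a linear system:
  2a + b = 9
  3a + b = 11
Solving the system yields a = 2, b = 5.
So q(t) = 2t + 5.
Then q(7) = 19.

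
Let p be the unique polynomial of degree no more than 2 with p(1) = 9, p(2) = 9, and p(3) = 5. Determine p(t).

p(t) = -2t^2 + 6t + 5

Write p(t) = at^2 + bt + c. Substituting each data point gives a linear system:
  a + b + c = 9
  4a + 2b + c = 9
  9a + 3b + c = 5
Solving the system yields a = -2, b = 6, c = 5.
So p(t) = -2t^2 + 6t + 5.
Check: p(3) = 5. ✓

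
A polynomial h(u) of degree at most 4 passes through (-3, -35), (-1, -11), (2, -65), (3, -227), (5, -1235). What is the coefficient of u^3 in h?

-4

Write h(u) = au^4 + bu^3 + cu^2 + du + e. Substituting each data point gives a linear system:
  81a - 27b + 9c - 3d + e = -35
  a - b + c - d + e = -11
  16a + 8b + 4c + 2d + e = -65
  81a + 27b + 9c + 3d + e = -227
  625a + 125b + 25c + 5d + e = -1235
Solving the system yields a = -1, b = -4, c = -5, d = 4, e = -5.
So h(u) = -u⁴ - 4u³ - 5u² + 4u - 5.
The coefficient of u^3 is -4.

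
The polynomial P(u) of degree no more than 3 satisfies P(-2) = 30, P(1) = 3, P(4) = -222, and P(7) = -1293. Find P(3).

Forward differences of the values at u = -2, 1, 4, 7:
  P  : 30  3  -222  -1293
  Δ  : -27  -225  -1071
  Δ^2: -198  -846
  Δ^3: -648
The third differences are constant, confirming degree 3.
Interpolating (Newton forward form) and evaluating at u = 3 gives P(3) = -85.

-85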